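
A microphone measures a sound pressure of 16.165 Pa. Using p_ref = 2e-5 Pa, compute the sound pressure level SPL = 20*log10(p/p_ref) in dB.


p / p_ref = 16.165 / 2e-5 = 808250
SPL = 20 * log10(808250) = 118.15 dB


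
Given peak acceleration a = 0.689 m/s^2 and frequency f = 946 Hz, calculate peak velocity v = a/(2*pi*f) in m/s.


omega = 2*pi*f = 2*pi*946 = 5943.89 rad/s
v = a / omega = 0.689 / 5943.89 = 0.00011592 m/s


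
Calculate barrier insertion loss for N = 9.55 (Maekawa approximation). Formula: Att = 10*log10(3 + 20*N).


3 + 20*N = 3 + 20*9.55 = 194
Att = 10*log10(194) = 22.878 dB


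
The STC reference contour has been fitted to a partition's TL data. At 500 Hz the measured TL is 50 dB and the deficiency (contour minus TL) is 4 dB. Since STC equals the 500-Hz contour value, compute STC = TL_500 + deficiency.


By ASTM E413, STC = value of the fitted reference contour at 500 Hz.
Contour value at 500 Hz = TL_500 + deficiency = 50 + 4 = 54
STC = 54


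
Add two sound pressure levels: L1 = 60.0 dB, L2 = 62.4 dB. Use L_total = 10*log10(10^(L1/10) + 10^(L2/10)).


10^(60.0/10) = 1e+06
10^(62.4/10) = 1.7378e+06
Sum = 1e+06 + 1.7378e+06 = 2.7378e+06
L_total = 10*log10(2.7378e+06) = 64.374 dB


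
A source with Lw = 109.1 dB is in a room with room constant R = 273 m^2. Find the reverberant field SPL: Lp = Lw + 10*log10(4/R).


4/R = 4/273 = 0.014652
Lp = 109.1 + 10*log10(0.014652) = 90.759 dB


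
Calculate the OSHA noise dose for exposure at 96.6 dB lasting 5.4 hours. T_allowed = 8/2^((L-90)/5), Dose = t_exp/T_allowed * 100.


T_allowed = 8 / 2^((96.6 - 90)/5) = 3.20428 hr
Dose = 5.4 / 3.20428 * 100 = 168.52 %


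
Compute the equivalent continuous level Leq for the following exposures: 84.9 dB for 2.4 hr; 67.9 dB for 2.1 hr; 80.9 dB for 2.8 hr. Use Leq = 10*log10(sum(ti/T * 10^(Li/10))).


T_total = 2.4 + 2.1 + 2.8 = 7.3 hr
(2.4/7.3) * 10^(84.9/10) = 1.01599e+08
(2.1/7.3) * 10^(67.9/10) = 1.77377e+06
(2.8/7.3) * 10^(80.9/10) = 4.71884e+07
Sum = 1.01599e+08 + 1.77377e+06 + 4.71884e+07 = 1.50561e+08
Leq = 10*log10(1.50561e+08) = 81.777 dB


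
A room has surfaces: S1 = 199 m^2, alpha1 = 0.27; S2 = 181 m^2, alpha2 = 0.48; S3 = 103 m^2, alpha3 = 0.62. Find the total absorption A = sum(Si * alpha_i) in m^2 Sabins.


199 * 0.27 = 53.73
181 * 0.48 = 86.88
103 * 0.62 = 63.86
A_total = 53.73 + 86.88 + 63.86 = 204.47 m^2


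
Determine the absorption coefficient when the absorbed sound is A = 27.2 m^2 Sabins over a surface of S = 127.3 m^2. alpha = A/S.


Absorption coefficient = absorbed power / incident power
alpha = A / S = 27.2 / 127.3 = 0.21367


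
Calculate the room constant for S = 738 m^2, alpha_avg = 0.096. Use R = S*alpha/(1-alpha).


R = 738 * 0.096 / (1 - 0.096) = 78.372 m^2


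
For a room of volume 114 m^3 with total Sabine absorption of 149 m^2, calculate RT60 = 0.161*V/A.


RT60 = 0.161 * 114 / 149 = 0.12318 s


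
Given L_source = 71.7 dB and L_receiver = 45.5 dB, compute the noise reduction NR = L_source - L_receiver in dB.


NR = L_source - L_receiver (difference between source and receiving room levels)
NR = 71.7 - 45.5 = 26.2 dB


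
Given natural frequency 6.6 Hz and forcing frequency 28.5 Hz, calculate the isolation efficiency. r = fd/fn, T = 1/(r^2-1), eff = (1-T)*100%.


r = 28.5 / 6.6 = 4.31818
r^2 - 1 = 4.31818^2 - 1 = 17.6467
T = 1/17.6467 = 0.0566678
Efficiency = (1 - 0.0566678)*100 = 94.333 %


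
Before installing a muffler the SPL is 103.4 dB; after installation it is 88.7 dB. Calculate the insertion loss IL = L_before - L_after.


Insertion loss = SPL without muffler - SPL with muffler
IL = 103.4 - 88.7 = 14.7 dB


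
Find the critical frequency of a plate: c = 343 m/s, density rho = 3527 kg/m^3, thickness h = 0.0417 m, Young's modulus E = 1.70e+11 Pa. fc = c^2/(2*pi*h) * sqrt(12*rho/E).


12*rho/E = 12*3527/1.70e+11 = 2.48965e-07
sqrt(12*rho/E) = sqrt(2.48965e-07) = 0.000498964
c^2/(2*pi*h) = 343^2/(2*pi*0.0417) = 449027
fc = 449027 * 0.000498964 = 224.05 Hz


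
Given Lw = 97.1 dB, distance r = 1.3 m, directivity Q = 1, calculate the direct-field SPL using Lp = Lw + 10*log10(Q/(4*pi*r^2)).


4*pi*r^2 = 4*pi*1.3^2 = 21.2372 m^2
Q / (4*pi*r^2) = 1 / 21.2372 = 0.0470872
Lp = 97.1 + 10*log10(0.0470872) = 83.829 dB


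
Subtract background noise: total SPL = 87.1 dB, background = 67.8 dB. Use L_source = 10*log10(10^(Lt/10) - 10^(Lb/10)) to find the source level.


10^(87.1/10) = 5.12861e+08
10^(67.8/10) = 6.0256e+06
Difference = 5.12861e+08 - 6.0256e+06 = 5.06835e+08
L_source = 10*log10(5.06835e+08) = 87.049 dB


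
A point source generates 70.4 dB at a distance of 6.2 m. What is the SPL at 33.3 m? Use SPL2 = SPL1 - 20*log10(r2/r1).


r2/r1 = 33.3/6.2 = 5.37097
Correction = 20*log10(5.37097) = 14.6011 dB
SPL2 = 70.4 - 14.6011 = 55.799 dB


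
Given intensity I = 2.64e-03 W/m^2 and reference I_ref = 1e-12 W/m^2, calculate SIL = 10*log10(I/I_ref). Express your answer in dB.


I / I_ref = 2.64e-03 / 1e-12 = 2.64e+09
SIL = 10 * log10(2.64e+09) = 94.216 dB


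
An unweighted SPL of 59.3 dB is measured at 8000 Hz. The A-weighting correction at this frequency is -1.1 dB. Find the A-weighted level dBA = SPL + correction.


A-weighting table: 8000 Hz -> -1.1 dB correction
SPL_A = SPL + correction = 59.3 + (-1.1) = 58.2 dBA


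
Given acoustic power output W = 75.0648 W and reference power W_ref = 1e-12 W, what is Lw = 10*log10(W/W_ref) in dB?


W / W_ref = 75.0648 / 1e-12 = 7.50648e+13
Lw = 10 * log10(7.50648e+13) = 138.75 dB


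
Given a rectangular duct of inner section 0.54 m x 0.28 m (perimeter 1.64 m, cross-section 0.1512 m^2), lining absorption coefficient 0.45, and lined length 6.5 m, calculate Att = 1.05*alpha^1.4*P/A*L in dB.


alpha^1.4 = 0.45^1.4 = 0.326962
Attenuation rate = 1.05 * alpha^1.4 * P / A
= 1.05 * 0.326962 * 1.64 / 0.1512 = 3.72373 dB/m
Total Att = 3.72373 * 6.5 = 24.204 dB


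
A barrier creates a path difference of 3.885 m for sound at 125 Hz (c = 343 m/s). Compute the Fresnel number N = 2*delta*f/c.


N = 2*delta*f/c = 2*delta/lambda, where lambda = c/f
lambda = 343 / 125 = 2.744 m
N = 2 * 3.885 / 2.744 = 2.8316


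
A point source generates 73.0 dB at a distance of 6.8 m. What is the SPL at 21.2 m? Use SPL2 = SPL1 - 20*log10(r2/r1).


r2/r1 = 21.2/6.8 = 3.11765
Correction = 20*log10(3.11765) = 9.87655 dB
SPL2 = 73.0 - 9.87655 = 63.123 dB


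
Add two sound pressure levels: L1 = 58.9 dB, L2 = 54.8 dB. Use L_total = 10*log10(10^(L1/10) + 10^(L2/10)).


10^(58.9/10) = 776247
10^(54.8/10) = 301995
Sum = 776247 + 301995 = 1.07824e+06
L_total = 10*log10(1.07824e+06) = 60.327 dB


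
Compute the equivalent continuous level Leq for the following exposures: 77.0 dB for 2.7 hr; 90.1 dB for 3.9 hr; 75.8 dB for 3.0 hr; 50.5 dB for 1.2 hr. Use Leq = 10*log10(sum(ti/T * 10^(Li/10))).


T_total = 2.7 + 3.9 + 3.0 + 1.2 = 10.8 hr
(2.7/10.8) * 10^(77.0/10) = 1.25297e+07
(3.9/10.8) * 10^(90.1/10) = 3.69522e+08
(3.0/10.8) * 10^(75.8/10) = 1.05608e+07
(1.2/10.8) * 10^(50.5/10) = 12466.9
Sum = 1.25297e+07 + 3.69522e+08 + 1.05608e+07 + 12466.9 = 3.92625e+08
Leq = 10*log10(3.92625e+08) = 85.94 dB


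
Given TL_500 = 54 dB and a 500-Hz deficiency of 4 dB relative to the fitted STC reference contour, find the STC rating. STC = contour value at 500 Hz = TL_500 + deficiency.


By ASTM E413, STC = value of the fitted reference contour at 500 Hz.
Contour value at 500 Hz = TL_500 + deficiency = 54 + 4 = 58
STC = 58


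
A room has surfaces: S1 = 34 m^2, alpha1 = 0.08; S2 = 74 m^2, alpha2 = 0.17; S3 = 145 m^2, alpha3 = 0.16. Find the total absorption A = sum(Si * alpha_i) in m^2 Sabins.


34 * 0.08 = 2.72
74 * 0.17 = 12.58
145 * 0.16 = 23.2
A_total = 2.72 + 12.58 + 23.2 = 38.5 m^2


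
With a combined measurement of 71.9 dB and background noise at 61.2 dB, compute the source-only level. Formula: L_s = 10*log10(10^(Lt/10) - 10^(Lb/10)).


10^(71.9/10) = 1.54882e+07
10^(61.2/10) = 1.31826e+06
Difference = 1.54882e+07 - 1.31826e+06 = 1.41699e+07
L_source = 10*log10(1.41699e+07) = 71.514 dB


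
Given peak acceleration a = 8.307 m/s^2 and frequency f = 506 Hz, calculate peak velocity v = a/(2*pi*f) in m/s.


omega = 2*pi*f = 2*pi*506 = 3179.29 rad/s
v = a / omega = 8.307 / 3179.29 = 0.0026128 m/s


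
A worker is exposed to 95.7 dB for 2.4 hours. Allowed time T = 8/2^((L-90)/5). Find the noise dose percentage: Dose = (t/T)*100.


T_allowed = 8 / 2^((95.7 - 90)/5) = 3.63008 hr
Dose = 2.4 / 3.63008 * 100 = 66.114 %


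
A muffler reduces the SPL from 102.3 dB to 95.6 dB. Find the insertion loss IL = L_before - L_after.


Insertion loss = SPL without muffler - SPL with muffler
IL = 102.3 - 95.6 = 6.7 dB


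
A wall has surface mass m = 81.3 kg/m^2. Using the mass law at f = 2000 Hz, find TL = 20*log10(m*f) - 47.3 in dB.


m * f = 81.3 * 2000 = 162600
20*log10(162600) = 104.222 dB
TL = 104.222 - 47.3 = 56.922 dB


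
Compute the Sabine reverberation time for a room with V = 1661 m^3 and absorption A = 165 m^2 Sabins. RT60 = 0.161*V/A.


RT60 = 0.161 * 1661 / 165 = 1.6207 s


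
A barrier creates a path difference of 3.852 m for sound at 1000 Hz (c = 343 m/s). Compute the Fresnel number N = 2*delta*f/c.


N = 2*delta*f/c = 2*delta/lambda, where lambda = c/f
lambda = 343 / 1000 = 0.343 m
N = 2 * 3.852 / 0.343 = 22.461


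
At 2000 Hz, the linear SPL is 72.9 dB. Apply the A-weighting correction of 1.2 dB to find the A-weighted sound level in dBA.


A-weighting table: 2000 Hz -> 1.2 dB correction
SPL_A = SPL + correction = 72.9 + (1.2) = 74.1 dBA


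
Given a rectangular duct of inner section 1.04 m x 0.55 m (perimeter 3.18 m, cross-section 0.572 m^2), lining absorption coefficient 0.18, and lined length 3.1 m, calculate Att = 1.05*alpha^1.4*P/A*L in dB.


alpha^1.4 = 0.18^1.4 = 0.0906529
Attenuation rate = 1.05 * alpha^1.4 * P / A
= 1.05 * 0.0906529 * 3.18 / 0.572 = 0.529178 dB/m
Total Att = 0.529178 * 3.1 = 1.6405 dB


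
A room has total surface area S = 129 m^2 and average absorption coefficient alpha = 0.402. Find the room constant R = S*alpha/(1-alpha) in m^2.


R = 129 * 0.402 / (1 - 0.402) = 86.719 m^2


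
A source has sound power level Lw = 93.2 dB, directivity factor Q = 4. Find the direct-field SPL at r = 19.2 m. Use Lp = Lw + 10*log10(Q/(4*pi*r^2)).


4*pi*r^2 = 4*pi*19.2^2 = 4632.47 m^2
Q / (4*pi*r^2) = 4 / 4632.47 = 0.00086347
Lp = 93.2 + 10*log10(0.00086347) = 62.562 dB


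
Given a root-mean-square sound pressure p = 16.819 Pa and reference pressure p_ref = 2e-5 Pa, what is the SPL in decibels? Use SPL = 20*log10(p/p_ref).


p / p_ref = 16.819 / 2e-5 = 840950
SPL = 20 * log10(840950) = 118.5 dB


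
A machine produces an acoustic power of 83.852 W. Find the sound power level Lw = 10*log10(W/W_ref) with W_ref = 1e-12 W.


W / W_ref = 83.852 / 1e-12 = 8.3852e+13
Lw = 10 * log10(8.3852e+13) = 139.24 dB


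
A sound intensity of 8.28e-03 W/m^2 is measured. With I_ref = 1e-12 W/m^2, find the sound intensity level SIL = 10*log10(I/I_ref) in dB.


I / I_ref = 8.28e-03 / 1e-12 = 8.28e+09
SIL = 10 * log10(8.28e+09) = 99.18 dB


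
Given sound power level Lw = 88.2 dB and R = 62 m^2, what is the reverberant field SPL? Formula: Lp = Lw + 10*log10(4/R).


4/R = 4/62 = 0.0645161
Lp = 88.2 + 10*log10(0.0645161) = 76.297 dB


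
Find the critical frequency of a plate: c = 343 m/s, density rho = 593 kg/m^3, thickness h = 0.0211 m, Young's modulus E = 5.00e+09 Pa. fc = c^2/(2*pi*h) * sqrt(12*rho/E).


12*rho/E = 12*593/5.00e+09 = 1.4232e-06
sqrt(12*rho/E) = sqrt(1.4232e-06) = 0.00119298
c^2/(2*pi*h) = 343^2/(2*pi*0.0211) = 887413
fc = 887413 * 0.00119298 = 1058.7 Hz


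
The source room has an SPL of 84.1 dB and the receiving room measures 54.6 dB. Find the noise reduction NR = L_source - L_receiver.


NR = L_source - L_receiver (difference between source and receiving room levels)
NR = 84.1 - 54.6 = 29.5 dB


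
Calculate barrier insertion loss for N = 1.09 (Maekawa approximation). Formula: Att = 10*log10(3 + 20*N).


3 + 20*N = 3 + 20*1.09 = 24.8
Att = 10*log10(24.8) = 13.945 dB


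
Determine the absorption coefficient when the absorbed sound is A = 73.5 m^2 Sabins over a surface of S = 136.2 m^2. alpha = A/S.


Absorption coefficient = absorbed power / incident power
alpha = A / S = 73.5 / 136.2 = 0.53965


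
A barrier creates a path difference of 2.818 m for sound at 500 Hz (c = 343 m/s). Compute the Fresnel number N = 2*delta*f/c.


N = 2*delta*f/c = 2*delta/lambda, where lambda = c/f
lambda = 343 / 500 = 0.686 m
N = 2 * 2.818 / 0.686 = 8.2157


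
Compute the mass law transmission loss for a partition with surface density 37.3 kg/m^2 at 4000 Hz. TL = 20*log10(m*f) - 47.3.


m * f = 37.3 * 4000 = 149200
20*log10(149200) = 103.475 dB
TL = 103.475 - 47.3 = 56.175 dB


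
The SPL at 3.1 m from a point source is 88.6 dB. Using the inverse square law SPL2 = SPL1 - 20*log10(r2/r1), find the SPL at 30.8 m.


r2/r1 = 30.8/3.1 = 9.93548
Correction = 20*log10(9.93548) = 19.9438 dB
SPL2 = 88.6 - 19.9438 = 68.656 dB


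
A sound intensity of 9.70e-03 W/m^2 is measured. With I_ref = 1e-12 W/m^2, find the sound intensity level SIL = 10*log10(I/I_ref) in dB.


I / I_ref = 9.70e-03 / 1e-12 = 9.7e+09
SIL = 10 * log10(9.7e+09) = 99.868 dB


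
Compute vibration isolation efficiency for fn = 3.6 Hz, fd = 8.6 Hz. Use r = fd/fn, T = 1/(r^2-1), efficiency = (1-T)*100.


r = 8.6 / 3.6 = 2.38889
r^2 - 1 = 2.38889^2 - 1 = 4.7068
T = 1/4.7068 = 0.212459
Efficiency = (1 - 0.212459)*100 = 78.754 %


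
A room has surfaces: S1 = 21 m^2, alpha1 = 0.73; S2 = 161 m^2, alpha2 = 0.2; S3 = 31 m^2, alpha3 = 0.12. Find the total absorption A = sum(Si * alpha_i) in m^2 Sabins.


21 * 0.73 = 15.33
161 * 0.2 = 32.2
31 * 0.12 = 3.72
A_total = 15.33 + 32.2 + 3.72 = 51.25 m^2


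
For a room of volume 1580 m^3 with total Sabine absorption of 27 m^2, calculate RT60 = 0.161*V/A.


RT60 = 0.161 * 1580 / 27 = 9.4215 s


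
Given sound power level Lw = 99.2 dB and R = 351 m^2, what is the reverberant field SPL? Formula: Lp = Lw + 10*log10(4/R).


4/R = 4/351 = 0.011396
Lp = 99.2 + 10*log10(0.011396) = 79.768 dB


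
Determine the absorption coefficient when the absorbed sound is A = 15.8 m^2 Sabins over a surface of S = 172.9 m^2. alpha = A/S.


Absorption coefficient = absorbed power / incident power
alpha = A / S = 15.8 / 172.9 = 0.091382


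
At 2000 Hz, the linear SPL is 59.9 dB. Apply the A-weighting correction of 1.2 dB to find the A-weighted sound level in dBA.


A-weighting table: 2000 Hz -> 1.2 dB correction
SPL_A = SPL + correction = 59.9 + (1.2) = 61.1 dBA


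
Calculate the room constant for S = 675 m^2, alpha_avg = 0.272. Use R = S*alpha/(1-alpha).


R = 675 * 0.272 / (1 - 0.272) = 252.2 m^2


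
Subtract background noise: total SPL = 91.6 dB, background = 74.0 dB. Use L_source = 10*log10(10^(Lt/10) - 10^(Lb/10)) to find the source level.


10^(91.6/10) = 1.44544e+09
10^(74.0/10) = 2.51189e+07
Difference = 1.44544e+09 - 2.51189e+07 = 1.42032e+09
L_source = 10*log10(1.42032e+09) = 91.524 dB


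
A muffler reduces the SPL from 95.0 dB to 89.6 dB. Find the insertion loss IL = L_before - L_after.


Insertion loss = SPL without muffler - SPL with muffler
IL = 95.0 - 89.6 = 5.4 dB


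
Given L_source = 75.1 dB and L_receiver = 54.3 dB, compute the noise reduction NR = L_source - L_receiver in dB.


NR = L_source - L_receiver (difference between source and receiving room levels)
NR = 75.1 - 54.3 = 20.8 dB


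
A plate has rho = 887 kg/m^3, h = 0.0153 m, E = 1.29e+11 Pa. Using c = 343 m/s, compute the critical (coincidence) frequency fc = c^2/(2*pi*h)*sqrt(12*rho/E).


12*rho/E = 12*887/1.29e+11 = 8.25116e-08
sqrt(12*rho/E) = sqrt(8.25116e-08) = 0.000287248
c^2/(2*pi*h) = 343^2/(2*pi*0.0153) = 1.22382e+06
fc = 1.22382e+06 * 0.000287248 = 351.54 Hz


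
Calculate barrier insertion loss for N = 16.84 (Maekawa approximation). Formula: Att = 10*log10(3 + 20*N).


3 + 20*N = 3 + 20*16.84 = 339.8
Att = 10*log10(339.8) = 25.312 dB


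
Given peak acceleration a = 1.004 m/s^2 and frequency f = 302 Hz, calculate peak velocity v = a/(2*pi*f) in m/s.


omega = 2*pi*f = 2*pi*302 = 1897.52 rad/s
v = a / omega = 1.004 / 1897.52 = 0.00052911 m/s


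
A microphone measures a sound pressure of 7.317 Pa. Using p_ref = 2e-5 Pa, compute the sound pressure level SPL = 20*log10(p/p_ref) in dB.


p / p_ref = 7.317 / 2e-5 = 365850
SPL = 20 * log10(365850) = 111.27 dB


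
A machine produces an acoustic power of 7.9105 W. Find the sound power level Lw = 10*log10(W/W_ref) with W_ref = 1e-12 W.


W / W_ref = 7.9105 / 1e-12 = 7.9105e+12
Lw = 10 * log10(7.9105e+12) = 128.98 dB


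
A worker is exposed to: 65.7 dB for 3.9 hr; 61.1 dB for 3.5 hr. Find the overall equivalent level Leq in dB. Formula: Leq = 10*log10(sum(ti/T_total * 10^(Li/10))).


T_total = 3.9 + 3.5 = 7.4 hr
(3.9/7.4) * 10^(65.7/10) = 1.95809e+06
(3.5/7.4) * 10^(61.1/10) = 609307
Sum = 1.95809e+06 + 609307 = 2.5674e+06
Leq = 10*log10(2.5674e+06) = 64.095 dB


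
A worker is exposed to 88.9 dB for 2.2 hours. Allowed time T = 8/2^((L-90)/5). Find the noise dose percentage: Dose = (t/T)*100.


T_allowed = 8 / 2^((88.9 - 90)/5) = 9.31787 hr
Dose = 2.2 / 9.31787 * 100 = 23.611 %


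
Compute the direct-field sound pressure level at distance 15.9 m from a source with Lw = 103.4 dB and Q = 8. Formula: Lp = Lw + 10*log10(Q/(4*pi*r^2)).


4*pi*r^2 = 4*pi*15.9^2 = 3176.9 m^2
Q / (4*pi*r^2) = 8 / 3176.9 = 0.00251818
Lp = 103.4 + 10*log10(0.00251818) = 77.411 dB


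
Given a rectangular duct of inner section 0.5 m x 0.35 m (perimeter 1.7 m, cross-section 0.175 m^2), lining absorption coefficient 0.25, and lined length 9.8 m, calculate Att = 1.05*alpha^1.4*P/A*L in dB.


alpha^1.4 = 0.25^1.4 = 0.143587
Attenuation rate = 1.05 * alpha^1.4 * P / A
= 1.05 * 0.143587 * 1.7 / 0.175 = 1.46459 dB/m
Total Att = 1.46459 * 9.8 = 14.353 dB


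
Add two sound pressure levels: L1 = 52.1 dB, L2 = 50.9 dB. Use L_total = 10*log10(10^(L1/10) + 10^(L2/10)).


10^(52.1/10) = 162181
10^(50.9/10) = 123027
Sum = 162181 + 123027 = 285208
L_total = 10*log10(285208) = 54.552 dB


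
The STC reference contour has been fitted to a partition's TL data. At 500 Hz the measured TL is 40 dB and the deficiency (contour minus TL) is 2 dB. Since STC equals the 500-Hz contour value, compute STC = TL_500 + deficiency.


By ASTM E413, STC = value of the fitted reference contour at 500 Hz.
Contour value at 500 Hz = TL_500 + deficiency = 40 + 2 = 42
STC = 42


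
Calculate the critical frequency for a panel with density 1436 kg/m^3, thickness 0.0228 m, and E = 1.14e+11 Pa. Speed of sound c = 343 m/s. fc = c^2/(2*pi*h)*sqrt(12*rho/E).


12*rho/E = 12*1436/1.14e+11 = 1.51158e-07
sqrt(12*rho/E) = sqrt(1.51158e-07) = 0.00038879
c^2/(2*pi*h) = 343^2/(2*pi*0.0228) = 821246
fc = 821246 * 0.00038879 = 319.29 Hz


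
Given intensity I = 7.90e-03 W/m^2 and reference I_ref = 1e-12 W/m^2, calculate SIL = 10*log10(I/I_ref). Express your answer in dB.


I / I_ref = 7.90e-03 / 1e-12 = 7.9e+09
SIL = 10 * log10(7.9e+09) = 98.976 dB


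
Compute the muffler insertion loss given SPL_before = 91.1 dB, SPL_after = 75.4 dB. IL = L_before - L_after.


Insertion loss = SPL without muffler - SPL with muffler
IL = 91.1 - 75.4 = 15.7 dB


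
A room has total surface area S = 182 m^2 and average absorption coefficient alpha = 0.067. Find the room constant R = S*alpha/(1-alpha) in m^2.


R = 182 * 0.067 / (1 - 0.067) = 13.07 m^2


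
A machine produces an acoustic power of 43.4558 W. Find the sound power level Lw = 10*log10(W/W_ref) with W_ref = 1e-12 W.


W / W_ref = 43.4558 / 1e-12 = 4.34558e+13
Lw = 10 * log10(4.34558e+13) = 136.38 dB


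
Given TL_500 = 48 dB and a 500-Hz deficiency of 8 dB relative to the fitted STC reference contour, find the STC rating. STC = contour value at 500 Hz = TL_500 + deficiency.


By ASTM E413, STC = value of the fitted reference contour at 500 Hz.
Contour value at 500 Hz = TL_500 + deficiency = 48 + 8 = 56
STC = 56


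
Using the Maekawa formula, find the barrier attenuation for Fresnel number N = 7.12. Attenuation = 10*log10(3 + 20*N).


3 + 20*N = 3 + 20*7.12 = 145.4
Att = 10*log10(145.4) = 21.626 dB


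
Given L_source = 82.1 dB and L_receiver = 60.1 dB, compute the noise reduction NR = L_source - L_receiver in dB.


NR = L_source - L_receiver (difference between source and receiving room levels)
NR = 82.1 - 60.1 = 22 dB


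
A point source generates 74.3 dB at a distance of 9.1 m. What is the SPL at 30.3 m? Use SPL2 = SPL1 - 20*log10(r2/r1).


r2/r1 = 30.3/9.1 = 3.32967
Correction = 20*log10(3.32967) = 10.448 dB
SPL2 = 74.3 - 10.448 = 63.852 dB


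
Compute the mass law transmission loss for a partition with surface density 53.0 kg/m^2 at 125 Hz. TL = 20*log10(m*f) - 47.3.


m * f = 53.0 * 125 = 6625
20*log10(6625) = 76.4237 dB
TL = 76.4237 - 47.3 = 29.124 dB


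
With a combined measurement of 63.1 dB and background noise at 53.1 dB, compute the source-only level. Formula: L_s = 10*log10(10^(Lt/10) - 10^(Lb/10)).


10^(63.1/10) = 2.04174e+06
10^(53.1/10) = 204174
Difference = 2.04174e+06 - 204174 = 1.83757e+06
L_source = 10*log10(1.83757e+06) = 62.642 dB


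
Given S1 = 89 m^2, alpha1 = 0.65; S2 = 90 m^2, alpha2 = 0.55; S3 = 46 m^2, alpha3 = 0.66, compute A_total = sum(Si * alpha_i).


89 * 0.65 = 57.85
90 * 0.55 = 49.5
46 * 0.66 = 30.36
A_total = 57.85 + 49.5 + 30.36 = 137.71 m^2


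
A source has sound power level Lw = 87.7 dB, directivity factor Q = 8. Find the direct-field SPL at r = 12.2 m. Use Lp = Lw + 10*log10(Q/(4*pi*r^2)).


4*pi*r^2 = 4*pi*12.2^2 = 1870.38 m^2
Q / (4*pi*r^2) = 8 / 1870.38 = 0.00427721
Lp = 87.7 + 10*log10(0.00427721) = 64.012 dB


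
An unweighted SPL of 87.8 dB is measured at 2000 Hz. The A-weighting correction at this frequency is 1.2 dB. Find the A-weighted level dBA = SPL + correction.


A-weighting table: 2000 Hz -> 1.2 dB correction
SPL_A = SPL + correction = 87.8 + (1.2) = 89 dBA


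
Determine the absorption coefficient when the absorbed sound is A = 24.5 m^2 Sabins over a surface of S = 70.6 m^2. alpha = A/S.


Absorption coefficient = absorbed power / incident power
alpha = A / S = 24.5 / 70.6 = 0.34703


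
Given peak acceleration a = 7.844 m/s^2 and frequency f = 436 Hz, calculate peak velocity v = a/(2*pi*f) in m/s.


omega = 2*pi*f = 2*pi*436 = 2739.47 rad/s
v = a / omega = 7.844 / 2739.47 = 0.0028633 m/s


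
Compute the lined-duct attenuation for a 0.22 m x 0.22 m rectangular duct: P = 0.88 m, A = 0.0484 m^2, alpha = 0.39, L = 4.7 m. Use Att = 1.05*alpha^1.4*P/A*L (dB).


alpha^1.4 = 0.39^1.4 = 0.267603
Attenuation rate = 1.05 * alpha^1.4 * P / A
= 1.05 * 0.267603 * 0.88 / 0.0484 = 5.10878 dB/m
Total Att = 5.10878 * 4.7 = 24.011 dB


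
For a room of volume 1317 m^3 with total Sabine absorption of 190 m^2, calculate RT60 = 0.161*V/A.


RT60 = 0.161 * 1317 / 190 = 1.116 s


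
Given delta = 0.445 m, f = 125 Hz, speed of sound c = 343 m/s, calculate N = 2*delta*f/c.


N = 2*delta*f/c = 2*delta/lambda, where lambda = c/f
lambda = 343 / 125 = 2.744 m
N = 2 * 0.445 / 2.744 = 0.32434


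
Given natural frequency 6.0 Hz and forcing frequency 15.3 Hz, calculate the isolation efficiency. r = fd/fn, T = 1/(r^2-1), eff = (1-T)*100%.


r = 15.3 / 6.0 = 2.55
r^2 - 1 = 2.55^2 - 1 = 5.5025
T = 1/5.5025 = 0.181736
Efficiency = (1 - 0.181736)*100 = 81.826 %


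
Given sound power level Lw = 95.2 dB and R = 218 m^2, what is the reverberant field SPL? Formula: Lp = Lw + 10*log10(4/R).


4/R = 4/218 = 0.0183486
Lp = 95.2 + 10*log10(0.0183486) = 77.836 dB


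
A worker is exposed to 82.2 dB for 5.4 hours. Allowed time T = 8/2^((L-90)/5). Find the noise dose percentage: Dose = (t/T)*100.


T_allowed = 8 / 2^((82.2 - 90)/5) = 23.5883 hr
Dose = 5.4 / 23.5883 * 100 = 22.893 %


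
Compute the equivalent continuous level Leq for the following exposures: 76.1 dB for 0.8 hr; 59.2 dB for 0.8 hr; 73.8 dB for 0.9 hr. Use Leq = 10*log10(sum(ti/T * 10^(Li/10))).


T_total = 0.8 + 0.8 + 0.9 = 2.5 hr
(0.8/2.5) * 10^(76.1/10) = 1.30362e+07
(0.8/2.5) * 10^(59.2/10) = 266164
(0.9/2.5) * 10^(73.8/10) = 8.6358e+06
Sum = 1.30362e+07 + 266164 + 8.6358e+06 = 2.19382e+07
Leq = 10*log10(2.19382e+07) = 73.412 dB


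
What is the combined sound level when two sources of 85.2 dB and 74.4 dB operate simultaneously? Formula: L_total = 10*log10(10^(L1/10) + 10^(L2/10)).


10^(85.2/10) = 3.31131e+08
10^(74.4/10) = 2.75423e+07
Sum = 3.31131e+08 + 2.75423e+07 = 3.58673e+08
L_total = 10*log10(3.58673e+08) = 85.547 dB


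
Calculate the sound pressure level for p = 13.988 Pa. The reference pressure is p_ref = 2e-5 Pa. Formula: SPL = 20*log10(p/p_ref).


p / p_ref = 13.988 / 2e-5 = 699400
SPL = 20 * log10(699400) = 116.89 dB


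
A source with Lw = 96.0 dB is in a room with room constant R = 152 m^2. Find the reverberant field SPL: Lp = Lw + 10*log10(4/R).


4/R = 4/152 = 0.0263158
Lp = 96.0 + 10*log10(0.0263158) = 80.202 dB


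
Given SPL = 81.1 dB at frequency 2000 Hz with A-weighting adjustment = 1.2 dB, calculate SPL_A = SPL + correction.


A-weighting table: 2000 Hz -> 1.2 dB correction
SPL_A = SPL + correction = 81.1 + (1.2) = 82.3 dBA


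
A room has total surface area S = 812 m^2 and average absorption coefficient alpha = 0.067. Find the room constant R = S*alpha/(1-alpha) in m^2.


R = 812 * 0.067 / (1 - 0.067) = 58.311 m^2


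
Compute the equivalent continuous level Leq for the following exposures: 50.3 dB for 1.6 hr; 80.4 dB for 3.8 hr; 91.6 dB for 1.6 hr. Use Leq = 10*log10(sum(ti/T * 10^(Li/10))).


T_total = 1.6 + 3.8 + 1.6 = 7.0 hr
(1.6/7.0) * 10^(50.3/10) = 24491.9
(3.8/7.0) * 10^(80.4/10) = 5.95231e+07
(1.6/7.0) * 10^(91.6/10) = 3.30386e+08
Sum = 24491.9 + 5.95231e+07 + 3.30386e+08 = 3.89934e+08
Leq = 10*log10(3.89934e+08) = 85.91 dB


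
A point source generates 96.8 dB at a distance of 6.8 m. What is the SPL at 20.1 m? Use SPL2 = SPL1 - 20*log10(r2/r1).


r2/r1 = 20.1/6.8 = 2.95588
Correction = 20*log10(2.95588) = 9.41374 dB
SPL2 = 96.8 - 9.41374 = 87.386 dB


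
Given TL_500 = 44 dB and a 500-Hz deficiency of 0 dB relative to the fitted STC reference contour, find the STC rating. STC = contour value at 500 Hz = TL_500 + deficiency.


By ASTM E413, STC = value of the fitted reference contour at 500 Hz.
Contour value at 500 Hz = TL_500 + deficiency = 44 + 0 = 44
STC = 44


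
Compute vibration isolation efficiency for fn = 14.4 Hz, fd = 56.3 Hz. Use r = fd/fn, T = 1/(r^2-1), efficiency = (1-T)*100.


r = 56.3 / 14.4 = 3.90972
r^2 - 1 = 3.90972^2 - 1 = 14.2859
T = 1/14.2859 = 0.0699991
Efficiency = (1 - 0.0699991)*100 = 93 %


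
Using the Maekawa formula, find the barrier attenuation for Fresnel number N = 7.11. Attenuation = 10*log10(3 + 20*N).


3 + 20*N = 3 + 20*7.11 = 145.2
Att = 10*log10(145.2) = 21.62 dB


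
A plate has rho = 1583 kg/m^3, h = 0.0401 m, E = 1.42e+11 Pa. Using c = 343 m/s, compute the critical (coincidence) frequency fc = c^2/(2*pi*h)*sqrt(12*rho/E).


12*rho/E = 12*1583/1.42e+11 = 1.33775e-07
sqrt(12*rho/E) = sqrt(1.33775e-07) = 0.000365753
c^2/(2*pi*h) = 343^2/(2*pi*0.0401) = 466943
fc = 466943 * 0.000365753 = 170.79 Hz


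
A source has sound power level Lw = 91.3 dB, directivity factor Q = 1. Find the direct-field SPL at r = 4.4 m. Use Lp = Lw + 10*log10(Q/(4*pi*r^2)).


4*pi*r^2 = 4*pi*4.4^2 = 243.285 m^2
Q / (4*pi*r^2) = 1 / 243.285 = 0.00411041
Lp = 91.3 + 10*log10(0.00411041) = 67.439 dB


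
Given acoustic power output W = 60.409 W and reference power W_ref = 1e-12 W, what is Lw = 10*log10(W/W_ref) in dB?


W / W_ref = 60.409 / 1e-12 = 6.0409e+13
Lw = 10 * log10(6.0409e+13) = 137.81 dB


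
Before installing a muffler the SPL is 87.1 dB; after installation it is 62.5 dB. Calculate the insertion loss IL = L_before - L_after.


Insertion loss = SPL without muffler - SPL with muffler
IL = 87.1 - 62.5 = 24.6 dB


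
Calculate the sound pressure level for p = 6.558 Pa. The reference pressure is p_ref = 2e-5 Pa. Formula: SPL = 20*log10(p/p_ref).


p / p_ref = 6.558 / 2e-5 = 327900
SPL = 20 * log10(327900) = 110.31 dB


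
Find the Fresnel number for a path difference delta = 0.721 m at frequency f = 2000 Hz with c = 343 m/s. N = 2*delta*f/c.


N = 2*delta*f/c = 2*delta/lambda, where lambda = c/f
lambda = 343 / 2000 = 0.1715 m
N = 2 * 0.721 / 0.1715 = 8.4082


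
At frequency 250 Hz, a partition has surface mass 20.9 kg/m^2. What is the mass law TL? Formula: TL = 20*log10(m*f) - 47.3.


m * f = 20.9 * 250 = 5225
20*log10(5225) = 74.3617 dB
TL = 74.3617 - 47.3 = 27.062 dB


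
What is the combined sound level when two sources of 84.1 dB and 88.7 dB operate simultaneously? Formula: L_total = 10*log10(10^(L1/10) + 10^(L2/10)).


10^(84.1/10) = 2.5704e+08
10^(88.7/10) = 7.4131e+08
Sum = 2.5704e+08 + 7.4131e+08 = 9.9835e+08
L_total = 10*log10(9.9835e+08) = 89.993 dB


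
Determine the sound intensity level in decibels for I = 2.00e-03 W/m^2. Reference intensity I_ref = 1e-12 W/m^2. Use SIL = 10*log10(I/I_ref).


I / I_ref = 2.00e-03 / 1e-12 = 2e+09
SIL = 10 * log10(2e+09) = 93.01 dB


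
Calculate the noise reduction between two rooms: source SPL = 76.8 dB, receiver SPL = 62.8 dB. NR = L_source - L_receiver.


NR = L_source - L_receiver (difference between source and receiving room levels)
NR = 76.8 - 62.8 = 14 dB


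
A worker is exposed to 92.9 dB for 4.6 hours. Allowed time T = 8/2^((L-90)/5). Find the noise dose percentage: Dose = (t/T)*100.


T_allowed = 8 / 2^((92.9 - 90)/5) = 5.35171 hr
Dose = 4.6 / 5.35171 * 100 = 85.954 %


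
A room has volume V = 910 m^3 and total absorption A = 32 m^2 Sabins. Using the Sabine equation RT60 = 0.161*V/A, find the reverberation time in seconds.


RT60 = 0.161 * 910 / 32 = 4.5784 s


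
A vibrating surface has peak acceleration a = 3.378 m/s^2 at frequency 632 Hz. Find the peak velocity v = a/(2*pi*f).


omega = 2*pi*f = 2*pi*632 = 3970.97 rad/s
v = a / omega = 3.378 / 3970.97 = 0.00085067 m/s


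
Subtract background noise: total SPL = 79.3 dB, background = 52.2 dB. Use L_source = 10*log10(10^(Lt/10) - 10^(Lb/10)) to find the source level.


10^(79.3/10) = 8.51138e+07
10^(52.2/10) = 165959
Difference = 8.51138e+07 - 165959 = 8.49478e+07
L_source = 10*log10(8.49478e+07) = 79.292 dB


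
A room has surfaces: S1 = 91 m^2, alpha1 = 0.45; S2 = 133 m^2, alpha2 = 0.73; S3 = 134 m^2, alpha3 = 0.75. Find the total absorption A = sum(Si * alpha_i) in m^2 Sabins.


91 * 0.45 = 40.95
133 * 0.73 = 97.09
134 * 0.75 = 100.5
A_total = 40.95 + 97.09 + 100.5 = 238.54 m^2


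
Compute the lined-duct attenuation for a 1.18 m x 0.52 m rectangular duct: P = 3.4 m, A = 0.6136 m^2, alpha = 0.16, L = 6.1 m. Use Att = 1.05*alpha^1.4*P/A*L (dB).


alpha^1.4 = 0.16^1.4 = 0.076872
Attenuation rate = 1.05 * alpha^1.4 * P / A
= 1.05 * 0.076872 * 3.4 / 0.6136 = 0.447251 dB/m
Total Att = 0.447251 * 6.1 = 2.7282 dB


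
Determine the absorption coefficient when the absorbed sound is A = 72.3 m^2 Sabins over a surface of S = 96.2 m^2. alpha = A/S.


Absorption coefficient = absorbed power / incident power
alpha = A / S = 72.3 / 96.2 = 0.75156


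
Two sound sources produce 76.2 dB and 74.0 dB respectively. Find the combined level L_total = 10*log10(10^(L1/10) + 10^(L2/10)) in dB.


10^(76.2/10) = 4.16869e+07
10^(74.0/10) = 2.51189e+07
Sum = 4.16869e+07 + 2.51189e+07 = 6.68058e+07
L_total = 10*log10(6.68058e+07) = 78.248 dB


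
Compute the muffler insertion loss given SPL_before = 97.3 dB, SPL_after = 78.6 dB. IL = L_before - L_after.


Insertion loss = SPL without muffler - SPL with muffler
IL = 97.3 - 78.6 = 18.7 dB


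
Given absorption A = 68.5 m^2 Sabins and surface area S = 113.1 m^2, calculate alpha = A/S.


Absorption coefficient = absorbed power / incident power
alpha = A / S = 68.5 / 113.1 = 0.60566


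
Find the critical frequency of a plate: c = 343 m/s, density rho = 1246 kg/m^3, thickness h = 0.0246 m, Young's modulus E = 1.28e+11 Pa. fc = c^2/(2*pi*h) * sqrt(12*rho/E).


12*rho/E = 12*1246/1.28e+11 = 1.16813e-07
sqrt(12*rho/E) = sqrt(1.16813e-07) = 0.000341779
c^2/(2*pi*h) = 343^2/(2*pi*0.0246) = 761155
fc = 761155 * 0.000341779 = 260.15 Hz


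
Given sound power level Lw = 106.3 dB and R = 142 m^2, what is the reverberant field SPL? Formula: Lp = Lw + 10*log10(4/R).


4/R = 4/142 = 0.028169
Lp = 106.3 + 10*log10(0.028169) = 90.798 dB


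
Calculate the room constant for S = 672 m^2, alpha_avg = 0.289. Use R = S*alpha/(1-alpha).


R = 672 * 0.289 / (1 - 0.289) = 273.15 m^2


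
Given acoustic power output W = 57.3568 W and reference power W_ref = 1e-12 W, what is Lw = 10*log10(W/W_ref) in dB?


W / W_ref = 57.3568 / 1e-12 = 5.73568e+13
Lw = 10 * log10(5.73568e+13) = 137.59 dB


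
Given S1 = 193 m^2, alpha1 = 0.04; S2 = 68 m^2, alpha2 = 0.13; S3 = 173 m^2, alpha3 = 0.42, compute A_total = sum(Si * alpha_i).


193 * 0.04 = 7.72
68 * 0.13 = 8.84
173 * 0.42 = 72.66
A_total = 7.72 + 8.84 + 72.66 = 89.22 m^2


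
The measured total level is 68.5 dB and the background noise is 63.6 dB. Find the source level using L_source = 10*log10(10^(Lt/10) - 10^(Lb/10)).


10^(68.5/10) = 7.07946e+06
10^(63.6/10) = 2.29087e+06
Difference = 7.07946e+06 - 2.29087e+06 = 4.78859e+06
L_source = 10*log10(4.78859e+06) = 66.802 dB


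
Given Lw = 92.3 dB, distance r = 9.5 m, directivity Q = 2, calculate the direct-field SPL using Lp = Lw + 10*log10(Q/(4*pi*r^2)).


4*pi*r^2 = 4*pi*9.5^2 = 1134.11 m^2
Q / (4*pi*r^2) = 2 / 1134.11 = 0.0017635
Lp = 92.3 + 10*log10(0.0017635) = 64.764 dB


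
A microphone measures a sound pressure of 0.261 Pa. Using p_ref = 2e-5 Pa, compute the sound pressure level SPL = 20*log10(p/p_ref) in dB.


p / p_ref = 0.261 / 2e-5 = 13050
SPL = 20 * log10(13050) = 82.312 dB


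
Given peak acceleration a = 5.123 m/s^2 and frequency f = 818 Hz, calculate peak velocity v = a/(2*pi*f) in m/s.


omega = 2*pi*f = 2*pi*818 = 5139.65 rad/s
v = a / omega = 5.123 / 5139.65 = 0.00099676 m/s


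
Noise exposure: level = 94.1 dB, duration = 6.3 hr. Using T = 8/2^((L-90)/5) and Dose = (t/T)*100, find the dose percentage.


T_allowed = 8 / 2^((94.1 - 90)/5) = 4.53154 hr
Dose = 6.3 / 4.53154 * 100 = 139.03 %


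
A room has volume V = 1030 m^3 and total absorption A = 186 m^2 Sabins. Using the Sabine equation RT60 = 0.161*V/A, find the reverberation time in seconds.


RT60 = 0.161 * 1030 / 186 = 0.89156 s


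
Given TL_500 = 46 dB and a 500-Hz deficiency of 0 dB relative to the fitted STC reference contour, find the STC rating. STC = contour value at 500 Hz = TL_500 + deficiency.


By ASTM E413, STC = value of the fitted reference contour at 500 Hz.
Contour value at 500 Hz = TL_500 + deficiency = 46 + 0 = 46
STC = 46


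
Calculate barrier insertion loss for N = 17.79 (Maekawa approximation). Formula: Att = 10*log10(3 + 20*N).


3 + 20*N = 3 + 20*17.79 = 358.8
Att = 10*log10(358.8) = 25.549 dB


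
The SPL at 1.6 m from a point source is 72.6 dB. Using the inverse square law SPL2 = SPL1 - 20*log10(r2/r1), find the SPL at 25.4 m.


r2/r1 = 25.4/1.6 = 15.875
Correction = 20*log10(15.875) = 24.0143 dB
SPL2 = 72.6 - 24.0143 = 48.586 dB


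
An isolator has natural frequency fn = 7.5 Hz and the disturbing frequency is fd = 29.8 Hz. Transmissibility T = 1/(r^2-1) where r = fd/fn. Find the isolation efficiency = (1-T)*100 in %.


r = 29.8 / 7.5 = 3.97333
r^2 - 1 = 3.97333^2 - 1 = 14.7874
T = 1/14.7874 = 0.0676251
Efficiency = (1 - 0.0676251)*100 = 93.237 %


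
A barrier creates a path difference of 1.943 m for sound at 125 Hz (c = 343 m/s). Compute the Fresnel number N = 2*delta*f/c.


N = 2*delta*f/c = 2*delta/lambda, where lambda = c/f
lambda = 343 / 125 = 2.744 m
N = 2 * 1.943 / 2.744 = 1.4162


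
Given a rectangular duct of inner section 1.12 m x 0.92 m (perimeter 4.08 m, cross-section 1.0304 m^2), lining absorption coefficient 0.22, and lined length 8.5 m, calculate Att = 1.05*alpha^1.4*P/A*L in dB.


alpha^1.4 = 0.22^1.4 = 0.120058
Attenuation rate = 1.05 * alpha^1.4 * P / A
= 1.05 * 0.120058 * 4.08 / 1.0304 = 0.499154 dB/m
Total Att = 0.499154 * 8.5 = 4.2428 dB


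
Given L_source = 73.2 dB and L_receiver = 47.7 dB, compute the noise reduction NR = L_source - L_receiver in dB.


NR = L_source - L_receiver (difference between source and receiving room levels)
NR = 73.2 - 47.7 = 25.5 dB


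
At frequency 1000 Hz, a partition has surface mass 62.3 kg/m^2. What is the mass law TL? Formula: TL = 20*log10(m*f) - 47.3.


m * f = 62.3 * 1000 = 62300
20*log10(62300) = 95.8898 dB
TL = 95.8898 - 47.3 = 48.59 dB


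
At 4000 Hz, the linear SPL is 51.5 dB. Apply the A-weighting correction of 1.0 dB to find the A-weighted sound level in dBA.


A-weighting table: 4000 Hz -> 1.0 dB correction
SPL_A = SPL + correction = 51.5 + (1.0) = 52.5 dBA


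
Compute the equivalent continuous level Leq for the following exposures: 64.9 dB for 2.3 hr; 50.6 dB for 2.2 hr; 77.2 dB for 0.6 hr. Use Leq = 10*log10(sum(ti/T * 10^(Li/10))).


T_total = 2.3 + 2.2 + 0.6 = 5.1 hr
(2.3/5.1) * 10^(64.9/10) = 1.39366e+06
(2.2/5.1) * 10^(50.6/10) = 49528.2
(0.6/5.1) * 10^(77.2/10) = 6.17421e+06
Sum = 1.39366e+06 + 49528.2 + 6.17421e+06 = 7.6174e+06
Leq = 10*log10(7.6174e+06) = 68.818 dB


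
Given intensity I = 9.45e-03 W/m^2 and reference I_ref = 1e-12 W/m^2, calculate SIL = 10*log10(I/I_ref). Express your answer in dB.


I / I_ref = 9.45e-03 / 1e-12 = 9.45e+09
SIL = 10 * log10(9.45e+09) = 99.754 dB


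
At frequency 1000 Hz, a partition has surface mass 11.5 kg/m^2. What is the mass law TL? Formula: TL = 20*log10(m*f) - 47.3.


m * f = 11.5 * 1000 = 11500
20*log10(11500) = 81.214 dB
TL = 81.214 - 47.3 = 33.914 dB


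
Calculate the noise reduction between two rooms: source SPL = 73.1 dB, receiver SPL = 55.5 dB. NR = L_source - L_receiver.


NR = L_source - L_receiver (difference between source and receiving room levels)
NR = 73.1 - 55.5 = 17.6 dB


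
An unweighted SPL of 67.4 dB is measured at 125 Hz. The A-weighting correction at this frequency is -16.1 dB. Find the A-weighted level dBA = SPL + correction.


A-weighting table: 125 Hz -> -16.1 dB correction
SPL_A = SPL + correction = 67.4 + (-16.1) = 51.3 dBA


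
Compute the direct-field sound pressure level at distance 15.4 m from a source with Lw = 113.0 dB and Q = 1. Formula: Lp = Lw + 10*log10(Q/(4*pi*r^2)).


4*pi*r^2 = 4*pi*15.4^2 = 2980.24 m^2
Q / (4*pi*r^2) = 1 / 2980.24 = 0.000335543
Lp = 113.0 + 10*log10(0.000335543) = 78.257 dB


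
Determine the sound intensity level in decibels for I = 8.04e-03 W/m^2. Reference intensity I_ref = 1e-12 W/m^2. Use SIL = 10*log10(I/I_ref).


I / I_ref = 8.04e-03 / 1e-12 = 8.04e+09
SIL = 10 * log10(8.04e+09) = 99.053 dB


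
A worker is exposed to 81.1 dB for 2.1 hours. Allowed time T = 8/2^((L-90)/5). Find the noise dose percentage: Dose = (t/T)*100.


T_allowed = 8 / 2^((81.1 - 90)/5) = 27.4741 hr
Dose = 2.1 / 27.4741 * 100 = 7.6436 %


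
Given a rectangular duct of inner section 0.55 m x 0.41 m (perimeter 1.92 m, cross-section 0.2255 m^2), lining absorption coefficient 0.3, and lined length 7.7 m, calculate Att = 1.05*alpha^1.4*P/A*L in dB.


alpha^1.4 = 0.3^1.4 = 0.18534
Attenuation rate = 1.05 * alpha^1.4 * P / A
= 1.05 * 0.18534 * 1.92 / 0.2255 = 1.65696 dB/m
Total Att = 1.65696 * 7.7 = 12.759 dB


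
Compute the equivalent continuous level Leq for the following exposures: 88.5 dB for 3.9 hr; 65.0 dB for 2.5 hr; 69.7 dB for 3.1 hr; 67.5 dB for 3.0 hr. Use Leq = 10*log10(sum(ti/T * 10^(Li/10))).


T_total = 3.9 + 2.5 + 3.1 + 3.0 = 12.5 hr
(3.9/12.5) * 10^(88.5/10) = 2.20879e+08
(2.5/12.5) * 10^(65.0/10) = 632456
(3.1/12.5) * 10^(69.7/10) = 2.31447e+06
(3.0/12.5) * 10^(67.5/10) = 1.34962e+06
Sum = 2.20879e+08 + 632456 + 2.31447e+06 + 1.34962e+06 = 2.25176e+08
Leq = 10*log10(2.25176e+08) = 83.525 dB
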